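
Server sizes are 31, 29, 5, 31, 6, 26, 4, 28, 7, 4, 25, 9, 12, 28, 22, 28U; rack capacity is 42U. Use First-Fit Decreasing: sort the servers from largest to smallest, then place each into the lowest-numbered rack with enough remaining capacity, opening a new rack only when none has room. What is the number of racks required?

9 racks

Sorted descending: 31, 31, 29, 28, 28, 28, 26, 25, 22, 12, 9, 7, 6, 5, 4, 4.
Put 31U in rack 1; 11U remain.
Put 31U in rack 2; 11U remain.
Put 29U in rack 3; 13U remain.
Put 28U in rack 4; 14U remain.
Put 28U in rack 5; 14U remain.
Put 28U in rack 6; 14U remain.
Put 26U in rack 7; 16U remain.
Put 25U in rack 8; 17U remain.
Put 22U in rack 9; 20U remain.
Put 12U in rack 3; 1U remain.
Put 9U in rack 1; 2U remain.
Put 7U in rack 2; 4U remain.
Put 6U in rack 4; 8U remain.
Put 5U in rack 4; 3U remain.
Put 4U in rack 2; 0U remain.
Put 4U in rack 5; 10U remain.
Final racks: [31,9] [31,7,4] [29,12] [28,6,5] [28,4] [28] [26] [25] [22].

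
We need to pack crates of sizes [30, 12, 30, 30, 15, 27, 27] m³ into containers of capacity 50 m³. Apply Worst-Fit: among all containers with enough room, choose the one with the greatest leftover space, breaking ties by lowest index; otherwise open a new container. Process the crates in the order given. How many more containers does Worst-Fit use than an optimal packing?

Worst-Fit: [30,12] [30,15] [30] [27] [27] → 5 containers.
5 crates exceed 25 m³ (half the capacity), and no two of those can share a container, so at least 5 containers are needed.
So 5 is already optimal.

0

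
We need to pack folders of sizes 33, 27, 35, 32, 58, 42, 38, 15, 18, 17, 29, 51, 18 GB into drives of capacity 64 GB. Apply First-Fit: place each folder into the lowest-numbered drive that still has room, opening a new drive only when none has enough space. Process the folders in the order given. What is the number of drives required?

8 drives

33 GB → drive 1 (remaining 31 GB)
27 GB → drive 1 (remaining 4 GB)
35 GB → drive 2 (remaining 29 GB)
32 GB → drive 3 (remaining 32 GB)
58 GB → drive 4 (remaining 6 GB)
42 GB → drive 5 (remaining 22 GB)
38 GB → drive 6 (remaining 26 GB)
15 GB → drive 2 (remaining 14 GB)
18 GB → drive 3 (remaining 14 GB)
17 GB → drive 5 (remaining 5 GB)
29 GB → drive 7 (remaining 35 GB)
51 GB → drive 8 (remaining 13 GB)
18 GB → drive 6 (remaining 8 GB)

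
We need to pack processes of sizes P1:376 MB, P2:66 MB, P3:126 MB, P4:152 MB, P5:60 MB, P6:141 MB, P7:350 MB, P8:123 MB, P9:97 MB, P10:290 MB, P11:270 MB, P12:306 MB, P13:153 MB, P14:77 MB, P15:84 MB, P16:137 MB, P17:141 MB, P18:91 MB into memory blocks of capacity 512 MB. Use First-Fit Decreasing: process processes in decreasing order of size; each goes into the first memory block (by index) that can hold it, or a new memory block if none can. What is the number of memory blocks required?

Sorted descending: 376, 350, 306, 290, 270, 153, 152, 141, 141, 137, 126, 123, 97, 91, 84, 77, 66, 60.
376 MB → memory block 1 (remaining 136 MB)
350 MB → memory block 2 (remaining 162 MB)
306 MB → memory block 3 (remaining 206 MB)
290 MB → memory block 4 (remaining 222 MB)
270 MB → memory block 5 (remaining 242 MB)
153 MB → memory block 2 (remaining 9 MB)
152 MB → memory block 3 (remaining 54 MB)
141 MB → memory block 4 (remaining 81 MB)
141 MB → memory block 5 (remaining 101 MB)
137 MB → memory block 6 (remaining 375 MB)
126 MB → memory block 1 (remaining 10 MB)
123 MB → memory block 6 (remaining 252 MB)
97 MB → memory block 5 (remaining 4 MB)
91 MB → memory block 6 (remaining 161 MB)
84 MB → memory block 6 (remaining 77 MB)
77 MB → memory block 4 (remaining 4 MB)
66 MB → memory block 6 (remaining 11 MB)
60 MB → memory block 7 (remaining 452 MB)
Final memory blocks: [376,126] [350,153] [306,152] [290,141,77] [270,141,97] [137,123,91,84,66] [60].

7 memory blocks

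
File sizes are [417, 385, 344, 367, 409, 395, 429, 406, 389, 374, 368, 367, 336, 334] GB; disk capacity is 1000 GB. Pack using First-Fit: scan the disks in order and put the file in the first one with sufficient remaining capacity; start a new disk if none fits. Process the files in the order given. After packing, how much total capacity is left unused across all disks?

1680

disk 1: place 417 GB, 583 GB left
disk 1: place 385 GB, 198 GB left
disk 2: place 344 GB, 656 GB left
disk 2: place 367 GB, 289 GB left
disk 3: place 409 GB, 591 GB left
disk 3: place 395 GB, 196 GB left
disk 4: place 429 GB, 571 GB left
disk 4: place 406 GB, 165 GB left
disk 5: place 389 GB, 611 GB left
disk 5: place 374 GB, 237 GB left
disk 6: place 368 GB, 632 GB left
disk 6: place 367 GB, 265 GB left
disk 7: place 336 GB, 664 GB left
disk 7: place 334 GB, 330 GB left
7 disks × 1000 GB = 7000 GB; used 5320 GB; unused 1680 GB.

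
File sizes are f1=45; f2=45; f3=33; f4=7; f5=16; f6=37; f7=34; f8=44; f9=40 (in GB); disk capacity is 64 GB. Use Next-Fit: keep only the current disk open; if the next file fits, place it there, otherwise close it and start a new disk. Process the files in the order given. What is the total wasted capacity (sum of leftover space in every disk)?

f1 (45 GB) → disk 1 (remaining 19 GB)
f2 (45 GB) → disk 2 (remaining 19 GB)
f3 (33 GB) → disk 3 (remaining 31 GB)
f4 (7 GB) → disk 3 (remaining 24 GB)
f5 (16 GB) → disk 3 (remaining 8 GB)
f6 (37 GB) → disk 4 (remaining 27 GB)
f7 (34 GB) → disk 5 (remaining 30 GB)
f8 (44 GB) → disk 6 (remaining 20 GB)
f9 (40 GB) → disk 7 (remaining 24 GB)
7 disks × 64 GB = 448 GB; used 301 GB; unused 147 GB.

147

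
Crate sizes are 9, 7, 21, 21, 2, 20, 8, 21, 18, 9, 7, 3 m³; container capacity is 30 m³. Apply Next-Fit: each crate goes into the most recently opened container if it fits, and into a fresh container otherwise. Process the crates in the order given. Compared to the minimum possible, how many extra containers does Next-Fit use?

Next-Fit: [9,7] [21] [21,2] [20,8] [21] [18,9] [7,3] → 7 containers.
Total size 146 m³; any packing needs at least ⌈146/30⌉ = 5 containers.
An optimal packing achieves that bound: [21,9] [21,9] [21,8] [20,7,3] [18,7,2] → 5 containers.
Excess: 7 − 5 = 2.

2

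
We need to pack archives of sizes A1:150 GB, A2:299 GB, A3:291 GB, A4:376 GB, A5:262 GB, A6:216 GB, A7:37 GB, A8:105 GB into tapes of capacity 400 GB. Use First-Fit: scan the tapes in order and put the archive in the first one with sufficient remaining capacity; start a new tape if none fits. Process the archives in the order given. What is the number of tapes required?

Put A1 (150 GB) in tape 1; 250 GB remain.
Put A2 (299 GB) in tape 2; 101 GB remain.
Put A3 (291 GB) in tape 3; 109 GB remain.
Put A4 (376 GB) in tape 4; 24 GB remain.
Put A5 (262 GB) in tape 5; 138 GB remain.
Put A6 (216 GB) in tape 1; 34 GB remain.
Put A7 (37 GB) in tape 2; 64 GB remain.
Put A8 (105 GB) in tape 3; 4 GB remain.

5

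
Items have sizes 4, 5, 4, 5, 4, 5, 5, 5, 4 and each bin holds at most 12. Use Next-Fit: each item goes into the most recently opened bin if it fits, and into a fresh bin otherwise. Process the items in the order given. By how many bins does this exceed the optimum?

Next-Fit: [4,5] [4,5] [4,5] [5,5] [4] → 5 bins.
Total size 41; any packing needs at least ⌈41/12⌉ = 4 bins.
An optimal packing achieves that bound: [5,5] [5,5] [5,4] [4,4,4] → 4 bins.
Excess: 5 − 4 = 1.

1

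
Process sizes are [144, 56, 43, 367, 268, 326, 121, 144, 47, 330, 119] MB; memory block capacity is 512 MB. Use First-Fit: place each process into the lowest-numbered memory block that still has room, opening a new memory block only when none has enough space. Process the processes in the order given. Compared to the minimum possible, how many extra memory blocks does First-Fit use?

0

First-Fit: [144,56,43,268] [367,121] [326,144] [47,330,119] → 4 memory blocks.
Total size 1965 MB; any packing needs at least ⌈1965/512⌉ = 4 memory blocks.
So 4 is already optimal.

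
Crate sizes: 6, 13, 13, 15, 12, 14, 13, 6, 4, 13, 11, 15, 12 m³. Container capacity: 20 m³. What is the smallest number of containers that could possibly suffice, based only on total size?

8

Total size = 6 + 13 + 13 + 15 + 12 + 14 + 13 + 6 + 4 + 13 + 11 + 15 + 12 = 147 m³.
⌈147 / 20⌉ = 8.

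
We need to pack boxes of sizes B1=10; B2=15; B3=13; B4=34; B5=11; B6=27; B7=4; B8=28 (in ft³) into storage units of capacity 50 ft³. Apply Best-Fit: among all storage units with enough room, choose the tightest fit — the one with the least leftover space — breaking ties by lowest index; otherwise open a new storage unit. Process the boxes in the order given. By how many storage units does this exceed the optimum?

Best-Fit: [10,15,13,11] [34,4] [27] [28] → 4 storage units.
Total size 142 ft³; any packing needs at least ⌈142/50⌉ = 3 storage units.
An optimal packing achieves that bound: [34,15] [28,13,4] [27,11,10] → 3 storage units.
Excess: 4 − 3 = 1.

1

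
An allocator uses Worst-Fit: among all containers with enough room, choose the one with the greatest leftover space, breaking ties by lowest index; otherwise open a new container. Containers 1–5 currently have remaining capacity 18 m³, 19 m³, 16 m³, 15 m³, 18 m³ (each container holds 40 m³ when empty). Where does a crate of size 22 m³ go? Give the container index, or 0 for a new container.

0

No container has ≥ 22 m³ free, so a new container is opened.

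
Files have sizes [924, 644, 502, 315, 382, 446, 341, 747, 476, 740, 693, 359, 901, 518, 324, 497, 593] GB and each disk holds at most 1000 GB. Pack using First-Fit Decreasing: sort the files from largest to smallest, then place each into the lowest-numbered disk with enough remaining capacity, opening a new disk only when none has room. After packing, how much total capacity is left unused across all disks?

Sorted descending: 924, 901, 747, 740, 693, 644, 593, 518, 502, 497, 476, 446, 382, 359, 341, 324, 315.
disk 1: place 924 GB, 76 GB left
disk 2: place 901 GB, 99 GB left
disk 3: place 747 GB, 253 GB left
disk 4: place 740 GB, 260 GB left
disk 5: place 693 GB, 307 GB left
disk 6: place 644 GB, 356 GB left
disk 7: place 593 GB, 407 GB left
disk 8: place 518 GB, 482 GB left
disk 9: place 502 GB, 498 GB left
disk 9: place 497 GB, 1 GB left
disk 8: place 476 GB, 6 GB left
disk 10: place 446 GB, 554 GB left
disk 7: place 382 GB, 25 GB left
disk 10: place 359 GB, 195 GB left
disk 6: place 341 GB, 15 GB left
disk 11: place 324 GB, 676 GB left
disk 11: place 315 GB, 361 GB left
11 disks × 1000 GB = 11000 GB; used 9402 GB; unused 1598 GB.

1598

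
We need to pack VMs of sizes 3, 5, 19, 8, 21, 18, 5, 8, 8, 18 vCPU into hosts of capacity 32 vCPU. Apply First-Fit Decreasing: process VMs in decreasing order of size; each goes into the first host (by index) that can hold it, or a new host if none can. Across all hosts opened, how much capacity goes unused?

Sorted descending: 21, 19, 18, 18, 8, 8, 8, 5, 5, 3.
21 vCPU → host 1 (remaining 11 vCPU)
19 vCPU → host 2 (remaining 13 vCPU)
18 vCPU → host 3 (remaining 14 vCPU)
18 vCPU → host 4 (remaining 14 vCPU)
8 vCPU → host 1 (remaining 3 vCPU)
8 vCPU → host 2 (remaining 5 vCPU)
8 vCPU → host 3 (remaining 6 vCPU)
5 vCPU → host 2 (remaining 0 vCPU)
5 vCPU → host 3 (remaining 1 vCPU)
3 vCPU → host 1 (remaining 0 vCPU)
4 hosts × 32 vCPU = 128 vCPU; used 113 vCPU; unused 15 vCPU.

15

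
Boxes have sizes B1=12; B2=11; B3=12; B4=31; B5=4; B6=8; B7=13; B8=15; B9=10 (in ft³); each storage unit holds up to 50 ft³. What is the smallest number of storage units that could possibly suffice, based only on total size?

Total size = 12 + 11 + 12 + 31 + 4 + 8 + 13 + 15 + 10 = 116 ft³.
⌈116 / 50⌉ = 3.

3 storage units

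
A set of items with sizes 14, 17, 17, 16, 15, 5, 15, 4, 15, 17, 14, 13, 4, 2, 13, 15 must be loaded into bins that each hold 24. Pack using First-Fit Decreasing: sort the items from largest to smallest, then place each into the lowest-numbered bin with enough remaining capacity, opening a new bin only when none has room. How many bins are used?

12 bins

Sorted descending: 17, 17, 17, 16, 15, 15, 15, 15, 14, 14, 13, 13, 5, 4, 4, 2.
bin 1: place 17, 7 left
bin 2: place 17, 7 left
bin 3: place 17, 7 left
bin 4: place 16, 8 left
bin 5: place 15, 9 left
bin 6: place 15, 9 left
bin 7: place 15, 9 left
bin 8: place 15, 9 left
bin 9: place 14, 10 left
bin 10: place 14, 10 left
bin 11: place 13, 11 left
bin 12: place 13, 11 left
bin 1: place 5, 2 left
bin 2: place 4, 3 left
bin 3: place 4, 3 left
bin 1: place 2, 0 left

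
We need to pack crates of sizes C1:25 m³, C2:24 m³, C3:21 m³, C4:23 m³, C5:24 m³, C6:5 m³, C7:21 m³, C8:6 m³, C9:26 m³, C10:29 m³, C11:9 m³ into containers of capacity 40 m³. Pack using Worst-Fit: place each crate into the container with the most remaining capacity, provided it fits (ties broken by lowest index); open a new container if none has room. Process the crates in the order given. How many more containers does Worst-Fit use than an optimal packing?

Worst-Fit: [25] [24] [21,5] [23,9] [24] [21,6] [26] [29] → 8 containers.
8 crates exceed 20 m³ (half the capacity), and no two of those can share a container, so at least 8 containers are needed.
So 8 is already optimal.

0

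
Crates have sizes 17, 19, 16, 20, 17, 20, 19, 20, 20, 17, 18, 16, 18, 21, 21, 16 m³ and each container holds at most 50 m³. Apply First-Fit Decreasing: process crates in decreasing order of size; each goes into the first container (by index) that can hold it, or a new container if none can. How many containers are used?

7

Sorted descending: 21, 21, 20, 20, 20, 20, 19, 19, 18, 18, 17, 17, 17, 16, 16, 16.
Put 21 m³ in container 1; 29 m³ remain.
Put 21 m³ in container 1; 8 m³ remain.
Put 20 m³ in container 2; 30 m³ remain.
Put 20 m³ in container 2; 10 m³ remain.
Put 20 m³ in container 3; 30 m³ remain.
Put 20 m³ in container 3; 10 m³ remain.
Put 19 m³ in container 4; 31 m³ remain.
Put 19 m³ in container 4; 12 m³ remain.
Put 18 m³ in container 5; 32 m³ remain.
Put 18 m³ in container 5; 14 m³ remain.
Put 17 m³ in container 6; 33 m³ remain.
Put 17 m³ in container 6; 16 m³ remain.
Put 17 m³ in container 7; 33 m³ remain.
Put 16 m³ in container 6; 0 m³ remain.
Put 16 m³ in container 7; 17 m³ remain.
Put 16 m³ in container 7; 1 m³ remain.
Final containers: [21,21] [20,20] [20,20] [19,19] [18,18] [17,17,16] [17,16,16].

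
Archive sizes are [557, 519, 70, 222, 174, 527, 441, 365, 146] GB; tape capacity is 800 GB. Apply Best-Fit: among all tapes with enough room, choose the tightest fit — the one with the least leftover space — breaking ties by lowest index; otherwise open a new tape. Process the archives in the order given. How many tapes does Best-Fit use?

Put 557 GB in tape 1; 243 GB remain.
Put 519 GB in tape 2; 281 GB remain.
Put 70 GB in tape 1; 173 GB remain.
Put 222 GB in tape 2; 59 GB remain.
Put 174 GB in tape 3; 626 GB remain.
Put 527 GB in tape 3; 99 GB remain.
Put 441 GB in tape 4; 359 GB remain.
Put 365 GB in tape 5; 435 GB remain.
Put 146 GB in tape 1; 27 GB remain.

5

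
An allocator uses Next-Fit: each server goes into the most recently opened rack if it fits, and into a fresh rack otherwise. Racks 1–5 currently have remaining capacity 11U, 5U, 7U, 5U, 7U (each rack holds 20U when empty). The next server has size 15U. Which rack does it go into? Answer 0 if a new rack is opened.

0

Next-Fit only looks at rack 5, which has 7U free.
15U does not fit, so a new rack is opened.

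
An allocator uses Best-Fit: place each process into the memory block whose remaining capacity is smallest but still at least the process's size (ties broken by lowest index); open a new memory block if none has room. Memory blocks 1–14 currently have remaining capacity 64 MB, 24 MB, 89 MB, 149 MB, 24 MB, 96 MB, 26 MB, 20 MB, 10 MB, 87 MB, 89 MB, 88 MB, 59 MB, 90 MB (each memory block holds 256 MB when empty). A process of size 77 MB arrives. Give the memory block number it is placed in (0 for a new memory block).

Memory blocks with room: memory block 3 (89 MB), memory block 4 (149 MB), memory block 6 (96 MB), memory block 10 (87 MB), memory block 11 (89 MB), memory block 12 (88 MB), memory block 14 (90 MB).
Tightest fit is memory block 10 with 87 MB free.

10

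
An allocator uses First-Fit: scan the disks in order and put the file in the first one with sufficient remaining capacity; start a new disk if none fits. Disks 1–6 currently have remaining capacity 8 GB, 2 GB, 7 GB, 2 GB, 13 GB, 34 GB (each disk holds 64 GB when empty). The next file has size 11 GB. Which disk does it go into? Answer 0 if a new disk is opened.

Disks with room: disk 5 (13 GB), disk 6 (34 GB).
The first with room is disk 5.

5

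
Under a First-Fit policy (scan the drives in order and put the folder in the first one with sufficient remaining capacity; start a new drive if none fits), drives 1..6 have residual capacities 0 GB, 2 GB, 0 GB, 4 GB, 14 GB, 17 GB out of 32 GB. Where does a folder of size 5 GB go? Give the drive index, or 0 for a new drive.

5

Drives with room: drive 5 (14 GB), drive 6 (17 GB).
The first with room is drive 5.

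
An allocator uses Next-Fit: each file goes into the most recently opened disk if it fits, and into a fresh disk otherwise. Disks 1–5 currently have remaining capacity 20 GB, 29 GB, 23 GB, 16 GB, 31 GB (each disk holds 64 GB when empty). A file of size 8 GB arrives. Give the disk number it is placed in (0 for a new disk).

Next-Fit only looks at disk 5, which has 31 GB free.
8 GB fits there.

5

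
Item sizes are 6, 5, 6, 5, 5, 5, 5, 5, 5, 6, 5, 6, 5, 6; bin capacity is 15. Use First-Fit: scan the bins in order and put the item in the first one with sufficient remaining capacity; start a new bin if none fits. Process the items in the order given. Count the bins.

6 → bin 1 (remaining 9)
5 → bin 1 (remaining 4)
6 → bin 2 (remaining 9)
5 → bin 2 (remaining 4)
5 → bin 3 (remaining 10)
5 → bin 3 (remaining 5)
5 → bin 3 (remaining 0)
5 → bin 4 (remaining 10)
5 → bin 4 (remaining 5)
6 → bin 5 (remaining 9)
5 → bin 4 (remaining 0)
6 → bin 5 (remaining 3)
5 → bin 6 (remaining 10)
6 → bin 6 (remaining 4)

6 bins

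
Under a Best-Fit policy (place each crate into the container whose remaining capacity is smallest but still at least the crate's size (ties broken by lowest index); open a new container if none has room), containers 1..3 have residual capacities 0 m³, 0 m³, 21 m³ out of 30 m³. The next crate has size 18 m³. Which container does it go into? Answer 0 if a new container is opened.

3

Containers with room: container 3 (21 m³).
Tightest fit is container 3 with 21 m³ free.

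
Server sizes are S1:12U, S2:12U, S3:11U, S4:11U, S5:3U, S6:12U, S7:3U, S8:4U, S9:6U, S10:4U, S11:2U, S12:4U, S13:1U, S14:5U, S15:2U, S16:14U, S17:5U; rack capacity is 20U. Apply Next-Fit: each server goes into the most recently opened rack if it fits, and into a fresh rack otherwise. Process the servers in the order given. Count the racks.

S1 (12U) → rack 1 (remaining 8U)
S2 (12U) → rack 2 (remaining 8U)
S3 (11U) → rack 3 (remaining 9U)
S4 (11U) → rack 4 (remaining 9U)
S5 (3U) → rack 4 (remaining 6U)
S6 (12U) → rack 5 (remaining 8U)
S7 (3U) → rack 5 (remaining 5U)
S8 (4U) → rack 5 (remaining 1U)
S9 (6U) → rack 6 (remaining 14U)
S10 (4U) → rack 6 (remaining 10U)
S11 (2U) → rack 6 (remaining 8U)
S12 (4U) → rack 6 (remaining 4U)
S13 (1U) → rack 6 (remaining 3U)
S14 (5U) → rack 7 (remaining 15U)
S15 (2U) → rack 7 (remaining 13U)
S16 (14U) → rack 8 (remaining 6U)
S17 (5U) → rack 8 (remaining 1U)
Final racks: [12] [12] [11] [11,3] [12,3,4] [6,4,2,4,1] [5,2] [14,5].

8 racks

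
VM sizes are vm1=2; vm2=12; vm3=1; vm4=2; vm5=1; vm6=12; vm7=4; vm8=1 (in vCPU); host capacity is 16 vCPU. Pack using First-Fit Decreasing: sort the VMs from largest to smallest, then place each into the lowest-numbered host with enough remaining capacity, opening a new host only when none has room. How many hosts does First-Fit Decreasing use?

Sorted descending: 12, 12, 4, 2, 2, 1, 1, 1.
host 1: place 12 vCPU, 4 vCPU left
host 2: place 12 vCPU, 4 vCPU left
host 1: place 4 vCPU, 0 vCPU left
host 2: place 2 vCPU, 2 vCPU left
host 2: place 2 vCPU, 0 vCPU left
host 3: place 1 vCPU, 15 vCPU left
host 3: place 1 vCPU, 14 vCPU left
host 3: place 1 vCPU, 13 vCPU left
Final hosts: [12,4] [12,2,2] [1,1,1].

3 hosts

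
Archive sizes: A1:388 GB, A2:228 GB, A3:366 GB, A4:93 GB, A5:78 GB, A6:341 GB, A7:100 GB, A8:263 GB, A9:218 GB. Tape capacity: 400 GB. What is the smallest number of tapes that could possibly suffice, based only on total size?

6

Total size = 388 + 228 + 366 + 93 + 78 + 341 + 100 + 263 + 218 = 2075 GB.
⌈2075 / 400⌉ = 6.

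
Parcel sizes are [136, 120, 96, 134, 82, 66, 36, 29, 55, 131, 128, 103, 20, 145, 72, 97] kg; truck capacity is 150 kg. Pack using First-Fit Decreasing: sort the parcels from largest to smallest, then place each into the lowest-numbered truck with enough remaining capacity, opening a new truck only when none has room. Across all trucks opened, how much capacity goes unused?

Sorted descending: 145, 136, 134, 131, 128, 120, 103, 97, 96, 82, 72, 66, 55, 36, 29, 20.
truck 1: place 145 kg, 5 kg left
truck 2: place 136 kg, 14 kg left
truck 3: place 134 kg, 16 kg left
truck 4: place 131 kg, 19 kg left
truck 5: place 128 kg, 22 kg left
truck 6: place 120 kg, 30 kg left
truck 7: place 103 kg, 47 kg left
truck 8: place 97 kg, 53 kg left
truck 9: place 96 kg, 54 kg left
truck 10: place 82 kg, 68 kg left
truck 11: place 72 kg, 78 kg left
truck 10: place 66 kg, 2 kg left
truck 11: place 55 kg, 23 kg left
truck 7: place 36 kg, 11 kg left
truck 6: place 29 kg, 1 kg left
truck 5: place 20 kg, 2 kg left
11 trucks × 150 kg = 1650 kg; used 1450 kg; unused 200 kg.

200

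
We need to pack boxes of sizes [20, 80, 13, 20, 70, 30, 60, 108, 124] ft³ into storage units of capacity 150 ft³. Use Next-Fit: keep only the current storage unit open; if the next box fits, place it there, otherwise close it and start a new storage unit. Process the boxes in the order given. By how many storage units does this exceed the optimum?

Next-Fit: [20,80,13,20] [70,30] [60] [108] [124] → 5 storage units.
Total size 525 ft³; any packing needs at least ⌈525/150⌉ = 4 storage units.
An optimal packing achieves that bound: [124,20] [108,30] [80,70] [60,20,13] → 4 storage units.
Excess: 5 − 4 = 1.

1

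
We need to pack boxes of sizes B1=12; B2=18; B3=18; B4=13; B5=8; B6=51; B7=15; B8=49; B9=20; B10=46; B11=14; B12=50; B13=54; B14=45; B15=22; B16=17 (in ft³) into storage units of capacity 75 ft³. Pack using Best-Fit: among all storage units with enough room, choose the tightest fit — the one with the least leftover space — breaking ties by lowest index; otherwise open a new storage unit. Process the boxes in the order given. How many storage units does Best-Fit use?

7

B1 (12 ft³) → storage unit 1 (remaining 63 ft³)
B2 (18 ft³) → storage unit 1 (remaining 45 ft³)
B3 (18 ft³) → storage unit 1 (remaining 27 ft³)
B4 (13 ft³) → storage unit 1 (remaining 14 ft³)
B5 (8 ft³) → storage unit 1 (remaining 6 ft³)
B6 (51 ft³) → storage unit 2 (remaining 24 ft³)
B7 (15 ft³) → storage unit 2 (remaining 9 ft³)
B8 (49 ft³) → storage unit 3 (remaining 26 ft³)
B9 (20 ft³) → storage unit 3 (remaining 6 ft³)
B10 (46 ft³) → storage unit 4 (remaining 29 ft³)
B11 (14 ft³) → storage unit 4 (remaining 15 ft³)
B12 (50 ft³) → storage unit 5 (remaining 25 ft³)
B13 (54 ft³) → storage unit 6 (remaining 21 ft³)
B14 (45 ft³) → storage unit 7 (remaining 30 ft³)
B15 (22 ft³) → storage unit 5 (remaining 3 ft³)
B16 (17 ft³) → storage unit 6 (remaining 4 ft³)
Final storage units: [12,18,18,13,8] [51,15] [49,20] [46,14] [50,22] [54,17] [45].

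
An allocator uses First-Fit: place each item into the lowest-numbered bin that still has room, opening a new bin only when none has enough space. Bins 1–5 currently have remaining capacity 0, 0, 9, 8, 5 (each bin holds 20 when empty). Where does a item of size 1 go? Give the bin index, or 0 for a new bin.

3

Bins with room: bin 3 (9), bin 4 (8), bin 5 (5).
The first with room is bin 3.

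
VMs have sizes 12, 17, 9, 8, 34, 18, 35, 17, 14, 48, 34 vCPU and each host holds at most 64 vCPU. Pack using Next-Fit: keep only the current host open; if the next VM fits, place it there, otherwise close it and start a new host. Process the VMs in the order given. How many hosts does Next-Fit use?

5

Put 12 vCPU in host 1; 52 vCPU remain.
Put 17 vCPU in host 1; 35 vCPU remain.
Put 9 vCPU in host 1; 26 vCPU remain.
Put 8 vCPU in host 1; 18 vCPU remain.
Put 34 vCPU in host 2; 30 vCPU remain.
Put 18 vCPU in host 2; 12 vCPU remain.
Put 35 vCPU in host 3; 29 vCPU remain.
Put 17 vCPU in host 3; 12 vCPU remain.
Put 14 vCPU in host 4; 50 vCPU remain.
Put 48 vCPU in host 4; 2 vCPU remain.
Put 34 vCPU in host 5; 30 vCPU remain.
Final hosts: [12,17,9,8] [34,18] [35,17] [14,48] [34].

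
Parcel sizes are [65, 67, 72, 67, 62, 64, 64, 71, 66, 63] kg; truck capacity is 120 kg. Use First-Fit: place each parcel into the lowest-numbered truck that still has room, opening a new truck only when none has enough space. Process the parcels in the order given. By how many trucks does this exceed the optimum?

First-Fit: [65] [67] [72] [67] [62] [64] [64] [71] [66] [63] → 10 trucks.
10 parcels exceed 60 kg (half the capacity), and no two of those can share a truck, so at least 10 trucks are needed.
So 10 is already optimal.

0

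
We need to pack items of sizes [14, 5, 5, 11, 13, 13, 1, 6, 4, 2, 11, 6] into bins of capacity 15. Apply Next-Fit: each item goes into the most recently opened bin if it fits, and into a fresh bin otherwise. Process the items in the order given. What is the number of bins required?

Put 14 in bin 1; 1 remain.
Put 5 in bin 2; 10 remain.
Put 5 in bin 2; 5 remain.
Put 11 in bin 3; 4 remain.
Put 13 in bin 4; 2 remain.
Put 13 in bin 5; 2 remain.
Put 1 in bin 5; 1 remain.
Put 6 in bin 6; 9 remain.
Put 4 in bin 6; 5 remain.
Put 2 in bin 6; 3 remain.
Put 11 in bin 7; 4 remain.
Put 6 in bin 8; 9 remain.
Final bins: [14] [5,5] [11] [13] [13,1] [6,4,2] [11] [6].

8 bins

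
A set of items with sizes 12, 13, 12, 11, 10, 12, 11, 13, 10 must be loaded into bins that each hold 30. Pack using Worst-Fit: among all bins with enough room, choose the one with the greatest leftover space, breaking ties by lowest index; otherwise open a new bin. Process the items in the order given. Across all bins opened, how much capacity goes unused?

46

bin 1: place 12, 18 left
bin 1: place 13, 5 left
bin 2: place 12, 18 left
bin 2: place 11, 7 left
bin 3: place 10, 20 left
bin 3: place 12, 8 left
bin 4: place 11, 19 left
bin 4: place 13, 6 left
bin 5: place 10, 20 left
5 bins × 30 = 150; used 104; unused 46.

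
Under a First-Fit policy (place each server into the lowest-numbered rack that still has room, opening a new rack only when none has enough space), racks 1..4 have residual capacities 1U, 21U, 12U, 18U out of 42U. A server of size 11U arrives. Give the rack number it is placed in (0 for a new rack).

2

Racks with room: rack 2 (21U), rack 3 (12U), rack 4 (18U).
The first with room is rack 2.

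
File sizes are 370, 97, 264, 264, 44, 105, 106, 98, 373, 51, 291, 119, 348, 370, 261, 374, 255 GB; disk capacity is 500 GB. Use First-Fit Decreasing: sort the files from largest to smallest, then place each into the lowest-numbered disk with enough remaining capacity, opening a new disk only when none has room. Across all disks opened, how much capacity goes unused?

1210

Sorted descending: 374, 373, 370, 370, 348, 291, 264, 264, 261, 255, 119, 106, 105, 98, 97, 51, 44.
Put 374 GB in disk 1; 126 GB remain.
Put 373 GB in disk 2; 127 GB remain.
Put 370 GB in disk 3; 130 GB remain.
Put 370 GB in disk 4; 130 GB remain.
Put 348 GB in disk 5; 152 GB remain.
Put 291 GB in disk 6; 209 GB remain.
Put 264 GB in disk 7; 236 GB remain.
Put 264 GB in disk 8; 236 GB remain.
Put 261 GB in disk 9; 239 GB remain.
Put 255 GB in disk 10; 245 GB remain.
Put 119 GB in disk 1; 7 GB remain.
Put 106 GB in disk 2; 21 GB remain.
Put 105 GB in disk 3; 25 GB remain.
Put 98 GB in disk 4; 32 GB remain.
Put 97 GB in disk 5; 55 GB remain.
Put 51 GB in disk 5; 4 GB remain.
Put 44 GB in disk 6; 165 GB remain.
10 disks × 500 GB = 5000 GB; used 3790 GB; unused 1210 GB.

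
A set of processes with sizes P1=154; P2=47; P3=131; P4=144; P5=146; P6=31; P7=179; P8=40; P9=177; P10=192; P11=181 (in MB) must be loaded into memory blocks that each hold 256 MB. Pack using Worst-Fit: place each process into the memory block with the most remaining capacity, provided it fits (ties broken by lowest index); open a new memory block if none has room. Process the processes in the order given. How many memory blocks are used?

memory block 1: place P1 (154 MB), 102 MB left
memory block 1: place P2 (47 MB), 55 MB left
memory block 2: place P3 (131 MB), 125 MB left
memory block 3: place P4 (144 MB), 112 MB left
memory block 4: place P5 (146 MB), 110 MB left
memory block 2: place P6 (31 MB), 94 MB left
memory block 5: place P7 (179 MB), 77 MB left
memory block 3: place P8 (40 MB), 72 MB left
memory block 6: place P9 (177 MB), 79 MB left
memory block 7: place P10 (192 MB), 64 MB left
memory block 8: place P11 (181 MB), 75 MB left
Final memory blocks: [154,47] [131,31] [144,40] [146] [179] [177] [192] [181].

8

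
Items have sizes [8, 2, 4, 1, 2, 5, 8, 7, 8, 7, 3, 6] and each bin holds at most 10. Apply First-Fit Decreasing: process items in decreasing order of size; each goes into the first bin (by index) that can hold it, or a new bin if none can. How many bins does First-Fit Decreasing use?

Sorted descending: 8, 8, 8, 7, 7, 6, 5, 4, 3, 2, 2, 1.
8 → bin 1 (remaining 2)
8 → bin 2 (remaining 2)
8 → bin 3 (remaining 2)
7 → bin 4 (remaining 3)
7 → bin 5 (remaining 3)
6 → bin 6 (remaining 4)
5 → bin 7 (remaining 5)
4 → bin 6 (remaining 0)
3 → bin 4 (remaining 0)
2 → bin 1 (remaining 0)
2 → bin 2 (remaining 0)
1 → bin 3 (remaining 1)
Final bins: [8,2] [8,2] [8,1] [7,3] [7] [6,4] [5].

7 bins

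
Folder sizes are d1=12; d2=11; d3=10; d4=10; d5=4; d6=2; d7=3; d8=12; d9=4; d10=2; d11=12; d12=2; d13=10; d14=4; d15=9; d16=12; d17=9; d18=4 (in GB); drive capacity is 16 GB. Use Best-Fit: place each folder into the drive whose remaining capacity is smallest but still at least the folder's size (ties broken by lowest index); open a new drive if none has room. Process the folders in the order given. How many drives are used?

10

d1 (12 GB) → drive 1 (remaining 4 GB)
d2 (11 GB) → drive 2 (remaining 5 GB)
d3 (10 GB) → drive 3 (remaining 6 GB)
d4 (10 GB) → drive 4 (remaining 6 GB)
d5 (4 GB) → drive 1 (remaining 0 GB)
d6 (2 GB) → drive 2 (remaining 3 GB)
d7 (3 GB) → drive 2 (remaining 0 GB)
d8 (12 GB) → drive 5 (remaining 4 GB)
d9 (4 GB) → drive 5 (remaining 0 GB)
d10 (2 GB) → drive 3 (remaining 4 GB)
d11 (12 GB) → drive 6 (remaining 4 GB)
d12 (2 GB) → drive 3 (remaining 2 GB)
d13 (10 GB) → drive 7 (remaining 6 GB)
d14 (4 GB) → drive 6 (remaining 0 GB)
d15 (9 GB) → drive 8 (remaining 7 GB)
d16 (12 GB) → drive 9 (remaining 4 GB)
d17 (9 GB) → drive 10 (remaining 7 GB)
d18 (4 GB) → drive 9 (remaining 0 GB)
Final drives: [12,4] [11,2,3] [10,2,2] [10] [12,4] [12,4] [10] [9] [12,4] [9].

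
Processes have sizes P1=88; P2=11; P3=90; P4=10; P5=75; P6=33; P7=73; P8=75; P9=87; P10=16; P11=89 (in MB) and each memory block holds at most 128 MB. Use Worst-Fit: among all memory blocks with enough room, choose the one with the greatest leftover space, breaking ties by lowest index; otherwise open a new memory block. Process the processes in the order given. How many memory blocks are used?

memory block 1: place P1 (88 MB), 40 MB left
memory block 1: place P2 (11 MB), 29 MB left
memory block 2: place P3 (90 MB), 38 MB left
memory block 2: place P4 (10 MB), 28 MB left
memory block 3: place P5 (75 MB), 53 MB left
memory block 3: place P6 (33 MB), 20 MB left
memory block 4: place P7 (73 MB), 55 MB left
memory block 5: place P8 (75 MB), 53 MB left
memory block 6: place P9 (87 MB), 41 MB left
memory block 4: place P10 (16 MB), 39 MB left
memory block 7: place P11 (89 MB), 39 MB left
Final memory blocks: [88,11] [90,10] [75,33] [73,16] [75] [87] [89].

7 memory blocks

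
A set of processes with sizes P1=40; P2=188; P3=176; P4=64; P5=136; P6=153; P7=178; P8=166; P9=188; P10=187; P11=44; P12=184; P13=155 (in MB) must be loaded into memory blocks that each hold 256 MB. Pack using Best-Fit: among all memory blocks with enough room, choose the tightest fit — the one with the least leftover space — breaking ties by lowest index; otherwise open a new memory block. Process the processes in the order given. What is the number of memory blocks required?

10

Put P1 (40 MB) in memory block 1; 216 MB remain.
Put P2 (188 MB) in memory block 1; 28 MB remain.
Put P3 (176 MB) in memory block 2; 80 MB remain.
Put P4 (64 MB) in memory block 2; 16 MB remain.
Put P5 (136 MB) in memory block 3; 120 MB remain.
Put P6 (153 MB) in memory block 4; 103 MB remain.
Put P7 (178 MB) in memory block 5; 78 MB remain.
Put P8 (166 MB) in memory block 6; 90 MB remain.
Put P9 (188 MB) in memory block 7; 68 MB remain.
Put P10 (187 MB) in memory block 8; 69 MB remain.
Put P11 (44 MB) in memory block 7; 24 MB remain.
Put P12 (184 MB) in memory block 9; 72 MB remain.
Put P13 (155 MB) in memory block 10; 101 MB remain.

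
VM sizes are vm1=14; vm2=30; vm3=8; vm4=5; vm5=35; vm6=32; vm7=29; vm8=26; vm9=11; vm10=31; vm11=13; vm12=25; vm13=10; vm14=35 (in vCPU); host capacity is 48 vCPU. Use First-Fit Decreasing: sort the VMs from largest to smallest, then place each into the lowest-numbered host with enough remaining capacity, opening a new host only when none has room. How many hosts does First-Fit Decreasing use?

8 hosts

Sorted descending: 35, 35, 32, 31, 30, 29, 26, 25, 14, 13, 11, 10, 8, 5.
35 vCPU → host 1 (remaining 13 vCPU)
35 vCPU → host 2 (remaining 13 vCPU)
32 vCPU → host 3 (remaining 16 vCPU)
31 vCPU → host 4 (remaining 17 vCPU)
30 vCPU → host 5 (remaining 18 vCPU)
29 vCPU → host 6 (remaining 19 vCPU)
26 vCPU → host 7 (remaining 22 vCPU)
25 vCPU → host 8 (remaining 23 vCPU)
14 vCPU → host 3 (remaining 2 vCPU)
13 vCPU → host 1 (remaining 0 vCPU)
11 vCPU → host 2 (remaining 2 vCPU)
10 vCPU → host 4 (remaining 7 vCPU)
8 vCPU → host 5 (remaining 10 vCPU)
5 vCPU → host 4 (remaining 2 vCPU)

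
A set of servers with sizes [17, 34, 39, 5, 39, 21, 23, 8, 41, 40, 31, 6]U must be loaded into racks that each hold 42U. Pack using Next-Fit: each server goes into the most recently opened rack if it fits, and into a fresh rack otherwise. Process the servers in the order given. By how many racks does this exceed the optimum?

Next-Fit: [17] [34] [39] [5] [39] [21] [23,8] [41] [40] [31,6] → 10 racks.
Total size 304U; any packing needs at least ⌈304/42⌉ = 8 racks.
An optimal packing achieves that bound: [41] [40] [39] [39] [34,8] [31,6,5] [23,17] [21] → 8 racks.
Excess: 10 − 8 = 2.

2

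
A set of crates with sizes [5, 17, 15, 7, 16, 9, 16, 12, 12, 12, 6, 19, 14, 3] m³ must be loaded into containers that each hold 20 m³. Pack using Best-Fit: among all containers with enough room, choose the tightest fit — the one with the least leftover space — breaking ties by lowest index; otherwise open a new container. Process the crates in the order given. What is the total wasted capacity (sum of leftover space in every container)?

37

Put 5 m³ in container 1; 15 m³ remain.
Put 17 m³ in container 2; 3 m³ remain.
Put 15 m³ in container 1; 0 m³ remain.
Put 7 m³ in container 3; 13 m³ remain.
Put 16 m³ in container 4; 4 m³ remain.
Put 9 m³ in container 3; 4 m³ remain.
Put 16 m³ in container 5; 4 m³ remain.
Put 12 m³ in container 6; 8 m³ remain.
Put 12 m³ in container 7; 8 m³ remain.
Put 12 m³ in container 8; 8 m³ remain.
Put 6 m³ in container 6; 2 m³ remain.
Put 19 m³ in container 9; 1 m³ remain.
Put 14 m³ in container 10; 6 m³ remain.
Put 3 m³ in container 2; 0 m³ remain.
10 containers × 20 m³ = 200 m³; used 163 m³; unused 37 m³.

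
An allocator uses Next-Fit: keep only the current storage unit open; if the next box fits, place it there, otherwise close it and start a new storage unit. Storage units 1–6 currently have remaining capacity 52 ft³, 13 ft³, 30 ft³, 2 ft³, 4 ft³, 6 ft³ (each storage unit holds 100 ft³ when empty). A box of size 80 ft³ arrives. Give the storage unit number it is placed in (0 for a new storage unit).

Next-Fit only looks at storage unit 6, which has 6 ft³ free.
80 ft³ does not fit, so a new storage unit is opened.

0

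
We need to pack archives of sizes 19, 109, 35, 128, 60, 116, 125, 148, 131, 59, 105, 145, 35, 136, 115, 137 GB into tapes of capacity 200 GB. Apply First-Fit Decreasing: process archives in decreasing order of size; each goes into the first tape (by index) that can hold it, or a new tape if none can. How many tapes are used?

11

Sorted descending: 148, 145, 137, 136, 131, 128, 125, 116, 115, 109, 105, 60, 59, 35, 35, 19.
Put 148 GB in tape 1; 52 GB remain.
Put 145 GB in tape 2; 55 GB remain.
Put 137 GB in tape 3; 63 GB remain.
Put 136 GB in tape 4; 64 GB remain.
Put 131 GB in tape 5; 69 GB remain.
Put 128 GB in tape 6; 72 GB remain.
Put 125 GB in tape 7; 75 GB remain.
Put 116 GB in tape 8; 84 GB remain.
Put 115 GB in tape 9; 85 GB remain.
Put 109 GB in tape 10; 91 GB remain.
Put 105 GB in tape 11; 95 GB remain.
Put 60 GB in tape 3; 3 GB remain.
Put 59 GB in tape 4; 5 GB remain.
Put 35 GB in tape 1; 17 GB remain.
Put 35 GB in tape 2; 20 GB remain.
Put 19 GB in tape 2; 1 GB remain.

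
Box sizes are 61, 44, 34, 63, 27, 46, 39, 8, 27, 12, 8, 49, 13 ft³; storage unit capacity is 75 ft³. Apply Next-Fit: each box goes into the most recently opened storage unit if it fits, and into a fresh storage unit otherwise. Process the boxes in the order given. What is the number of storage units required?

storage unit 1: place 61 ft³, 14 ft³ left
storage unit 2: place 44 ft³, 31 ft³ left
storage unit 3: place 34 ft³, 41 ft³ left
storage unit 4: place 63 ft³, 12 ft³ left
storage unit 5: place 27 ft³, 48 ft³ left
storage unit 5: place 46 ft³, 2 ft³ left
storage unit 6: place 39 ft³, 36 ft³ left
storage unit 6: place 8 ft³, 28 ft³ left
storage unit 6: place 27 ft³, 1 ft³ left
storage unit 7: place 12 ft³, 63 ft³ left
storage unit 7: place 8 ft³, 55 ft³ left
storage unit 7: place 49 ft³, 6 ft³ left
storage unit 8: place 13 ft³, 62 ft³ left

8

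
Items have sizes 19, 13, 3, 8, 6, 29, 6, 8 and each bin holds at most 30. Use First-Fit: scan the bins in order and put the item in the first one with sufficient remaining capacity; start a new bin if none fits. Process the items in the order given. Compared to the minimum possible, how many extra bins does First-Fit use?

First-Fit: [19,3,8] [13,6,6] [29] [8] → 4 bins.
Total size 92; any packing needs at least ⌈92/30⌉ = 4 bins.
So 4 is already optimal.

0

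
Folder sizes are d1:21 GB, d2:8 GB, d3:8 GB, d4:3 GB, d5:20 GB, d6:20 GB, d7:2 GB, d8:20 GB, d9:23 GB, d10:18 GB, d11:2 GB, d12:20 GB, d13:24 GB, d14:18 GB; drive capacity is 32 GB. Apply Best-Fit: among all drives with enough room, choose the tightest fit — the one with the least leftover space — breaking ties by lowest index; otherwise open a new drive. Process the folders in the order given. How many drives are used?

9

drive 1: place d1 (21 GB), 11 GB left
drive 1: place d2 (8 GB), 3 GB left
drive 2: place d3 (8 GB), 24 GB left
drive 1: place d4 (3 GB), 0 GB left
drive 2: place d5 (20 GB), 4 GB left
drive 3: place d6 (20 GB), 12 GB left
drive 2: place d7 (2 GB), 2 GB left
drive 4: place d8 (20 GB), 12 GB left
drive 5: place d9 (23 GB), 9 GB left
drive 6: place d10 (18 GB), 14 GB left
drive 2: place d11 (2 GB), 0 GB left
drive 7: place d12 (20 GB), 12 GB left
drive 8: place d13 (24 GB), 8 GB left
drive 9: place d14 (18 GB), 14 GB left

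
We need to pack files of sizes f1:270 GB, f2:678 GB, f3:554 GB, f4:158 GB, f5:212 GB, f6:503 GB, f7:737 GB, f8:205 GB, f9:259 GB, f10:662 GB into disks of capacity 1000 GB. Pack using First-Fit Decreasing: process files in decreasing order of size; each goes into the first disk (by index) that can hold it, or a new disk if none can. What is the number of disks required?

Sorted descending: 737, 678, 662, 554, 503, 270, 259, 212, 205, 158.
737 GB → disk 1 (remaining 263 GB)
678 GB → disk 2 (remaining 322 GB)
662 GB → disk 3 (remaining 338 GB)
554 GB → disk 4 (remaining 446 GB)
503 GB → disk 5 (remaining 497 GB)
270 GB → disk 2 (remaining 52 GB)
259 GB → disk 1 (remaining 4 GB)
212 GB → disk 3 (remaining 126 GB)
205 GB → disk 4 (remaining 241 GB)
158 GB → disk 4 (remaining 83 GB)

5 disks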